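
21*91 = 1911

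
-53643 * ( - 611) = 32775873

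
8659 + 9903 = 18562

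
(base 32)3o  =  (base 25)4k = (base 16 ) 78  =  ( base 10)120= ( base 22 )5a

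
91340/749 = 91340/749  =  121.95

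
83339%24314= 10397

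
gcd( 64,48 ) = 16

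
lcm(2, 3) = 6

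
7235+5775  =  13010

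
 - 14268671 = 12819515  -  27088186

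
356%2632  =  356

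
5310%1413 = 1071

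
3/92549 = 3/92549 = 0.00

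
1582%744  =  94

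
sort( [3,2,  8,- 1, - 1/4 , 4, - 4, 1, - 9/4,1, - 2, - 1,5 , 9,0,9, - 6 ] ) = [ - 6, - 4,  -  9/4,-2, - 1, - 1, -1/4, 0,1,1,2,3, 4, 5,  8, 9,9 ] 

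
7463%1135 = 653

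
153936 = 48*3207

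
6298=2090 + 4208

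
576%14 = 2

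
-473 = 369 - 842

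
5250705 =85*61773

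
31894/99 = 322  +  16/99= 322.16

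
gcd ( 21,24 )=3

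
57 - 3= 54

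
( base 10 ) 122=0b1111010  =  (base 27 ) 4E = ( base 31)3t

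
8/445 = 8/445= 0.02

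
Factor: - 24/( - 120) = 1/5 = 5^( - 1)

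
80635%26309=1708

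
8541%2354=1479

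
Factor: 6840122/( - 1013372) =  - 2^(-1)*253343^( - 1)*3420061^1  =  - 3420061/506686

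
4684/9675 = 4684/9675 = 0.48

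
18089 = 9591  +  8498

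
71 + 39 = 110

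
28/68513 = 28/68513= 0.00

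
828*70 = 57960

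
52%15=7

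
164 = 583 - 419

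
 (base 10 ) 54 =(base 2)110110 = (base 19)2g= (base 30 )1o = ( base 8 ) 66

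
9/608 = 9/608 = 0.01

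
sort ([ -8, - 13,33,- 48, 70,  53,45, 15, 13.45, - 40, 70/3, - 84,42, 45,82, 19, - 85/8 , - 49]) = [ - 84, - 49, -48,-40 , - 13, - 85/8, - 8,13.45 , 15, 19,  70/3, 33, 42, 45,45, 53, 70 , 82]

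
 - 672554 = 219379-891933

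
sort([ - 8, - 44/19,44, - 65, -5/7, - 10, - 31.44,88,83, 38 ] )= [ - 65, - 31.44, - 10, - 8, - 44/19, - 5/7,  38,  44,83, 88]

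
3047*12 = 36564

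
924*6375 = 5890500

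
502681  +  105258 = 607939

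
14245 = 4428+9817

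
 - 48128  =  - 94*512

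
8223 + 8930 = 17153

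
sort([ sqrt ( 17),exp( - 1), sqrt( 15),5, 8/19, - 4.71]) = [ - 4.71,exp( - 1), 8/19, sqrt(15),sqrt( 17), 5] 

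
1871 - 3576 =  - 1705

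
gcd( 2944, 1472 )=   1472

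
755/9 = 83 + 8/9 = 83.89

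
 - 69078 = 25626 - 94704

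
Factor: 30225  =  3^1*5^2 * 13^1 * 31^1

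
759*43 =32637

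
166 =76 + 90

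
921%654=267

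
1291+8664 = 9955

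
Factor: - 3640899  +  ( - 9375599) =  - 13016498= - 2^1*11^1*591659^1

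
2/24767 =2/24767= 0.00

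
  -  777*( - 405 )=314685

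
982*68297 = 67067654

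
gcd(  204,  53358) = 6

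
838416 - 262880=575536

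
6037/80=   6037/80 = 75.46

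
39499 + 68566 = 108065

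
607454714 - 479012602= 128442112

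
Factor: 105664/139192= 104/137 = 2^3*13^1*137^( - 1) 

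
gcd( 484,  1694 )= 242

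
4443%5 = 3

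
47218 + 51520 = 98738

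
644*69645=44851380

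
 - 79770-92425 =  - 172195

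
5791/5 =5791/5 = 1158.20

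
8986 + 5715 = 14701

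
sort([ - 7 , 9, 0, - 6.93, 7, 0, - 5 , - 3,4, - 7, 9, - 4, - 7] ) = [ - 7,-7, - 7 , -6.93, - 5,  -  4, - 3,0 , 0,4 , 7,9 , 9]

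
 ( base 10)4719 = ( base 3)20110210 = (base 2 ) 1001001101111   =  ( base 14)1a11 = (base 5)122334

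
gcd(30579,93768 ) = 3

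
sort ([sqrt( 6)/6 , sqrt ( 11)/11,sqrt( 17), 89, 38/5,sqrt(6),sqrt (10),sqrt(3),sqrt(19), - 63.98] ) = [-63.98,sqrt(11 )/11,  sqrt (6 )/6,sqrt( 3 ),sqrt(6 ),sqrt( 10 ),sqrt( 17 ), sqrt(19 ),38/5,89] 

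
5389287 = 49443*109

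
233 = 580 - 347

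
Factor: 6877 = 13^1*23^2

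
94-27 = 67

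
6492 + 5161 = 11653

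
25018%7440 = 2698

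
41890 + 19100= 60990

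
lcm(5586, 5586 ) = 5586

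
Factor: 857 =857^1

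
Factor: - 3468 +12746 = 9278  =  2^1*4639^1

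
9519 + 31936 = 41455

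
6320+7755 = 14075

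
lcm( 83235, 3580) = 332940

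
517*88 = 45496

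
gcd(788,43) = 1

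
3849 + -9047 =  - 5198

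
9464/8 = 1183 = 1183.00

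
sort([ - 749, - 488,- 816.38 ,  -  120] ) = [-816.38 , - 749, - 488 , - 120]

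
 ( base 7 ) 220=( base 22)52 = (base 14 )80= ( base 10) 112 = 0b1110000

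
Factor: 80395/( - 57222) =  -2^ ( - 1)*3^( - 2)*5^1 *7^1*11^( - 1) * 17^ ( - 2 )* 2297^1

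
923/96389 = 923/96389  =  0.01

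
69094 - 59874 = 9220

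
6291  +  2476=8767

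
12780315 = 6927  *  1845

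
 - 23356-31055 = - 54411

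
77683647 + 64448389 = 142132036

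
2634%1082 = 470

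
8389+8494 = 16883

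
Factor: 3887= 13^2*23^1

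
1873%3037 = 1873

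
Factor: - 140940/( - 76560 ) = 2^( - 2 )*3^4 *11^(  -  1) = 81/44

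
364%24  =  4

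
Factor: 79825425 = 3^1*5^2 * 1064339^1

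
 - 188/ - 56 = 47/14 = 3.36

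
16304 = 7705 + 8599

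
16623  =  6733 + 9890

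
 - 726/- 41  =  726/41 = 17.71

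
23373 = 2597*9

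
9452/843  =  11 +179/843 = 11.21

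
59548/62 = 960+14/31 = 960.45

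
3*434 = 1302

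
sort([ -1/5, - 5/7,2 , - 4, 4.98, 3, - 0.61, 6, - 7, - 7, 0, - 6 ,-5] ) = [ - 7,-7, - 6,-5, - 4, - 5/7, - 0.61, - 1/5,0, 2, 3,4.98  ,  6]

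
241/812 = 241/812 = 0.30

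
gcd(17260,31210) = 10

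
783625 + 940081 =1723706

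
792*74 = 58608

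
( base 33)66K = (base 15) 2002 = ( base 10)6752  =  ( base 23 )chd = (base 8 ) 15140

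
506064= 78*6488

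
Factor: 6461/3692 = 7/4 = 2^(-2)*7^1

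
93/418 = 93/418 = 0.22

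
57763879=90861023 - 33097144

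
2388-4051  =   - 1663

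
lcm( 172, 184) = 7912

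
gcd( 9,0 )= 9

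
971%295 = 86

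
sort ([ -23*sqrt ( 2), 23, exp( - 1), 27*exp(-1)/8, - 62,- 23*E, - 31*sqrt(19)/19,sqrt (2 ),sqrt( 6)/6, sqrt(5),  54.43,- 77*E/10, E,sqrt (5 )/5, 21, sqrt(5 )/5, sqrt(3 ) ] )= [  -  23 * E, - 62, - 23*sqrt(2), - 77*E/10,-31 * sqrt( 19 ) /19, exp(- 1 ), sqrt(6) /6, sqrt(5)/5, sqrt( 5 ) /5,27*exp( - 1)/8, sqrt(2), sqrt(3) , sqrt(5), E, 21 , 23, 54.43 ]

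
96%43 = 10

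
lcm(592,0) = 0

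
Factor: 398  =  2^1*199^1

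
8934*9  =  80406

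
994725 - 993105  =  1620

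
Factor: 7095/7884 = 2^( - 2)*3^( - 2)*5^1  *  11^1 * 43^1*73^ ( - 1 ) = 2365/2628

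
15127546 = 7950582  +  7176964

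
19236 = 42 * 458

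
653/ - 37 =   -  653/37 =- 17.65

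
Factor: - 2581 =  - 29^1*89^1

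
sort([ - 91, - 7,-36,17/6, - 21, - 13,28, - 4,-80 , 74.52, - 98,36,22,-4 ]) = [  -  98, - 91 , - 80 ,- 36,-21, - 13 ,-7 , - 4, - 4,17/6 , 22,28, 36,74.52]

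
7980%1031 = 763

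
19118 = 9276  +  9842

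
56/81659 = 56/81659= 0.00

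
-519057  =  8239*( - 63)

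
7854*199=1562946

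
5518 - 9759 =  - 4241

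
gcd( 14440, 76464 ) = 8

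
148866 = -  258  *( - 577)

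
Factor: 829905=3^1*5^1*61^1*907^1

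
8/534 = 4/267 = 0.01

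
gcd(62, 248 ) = 62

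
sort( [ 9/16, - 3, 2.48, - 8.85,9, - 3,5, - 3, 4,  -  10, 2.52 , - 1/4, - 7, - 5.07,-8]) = [-10, - 8.85, - 8,-7 , - 5.07,- 3, - 3,-3, - 1/4 , 9/16,2.48,2.52,4,5,9]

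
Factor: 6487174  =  2^1*3243587^1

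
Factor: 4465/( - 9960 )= - 2^(-3)* 3^( - 1 ) * 19^1*47^1*83^( - 1) = -  893/1992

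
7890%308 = 190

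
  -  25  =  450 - 475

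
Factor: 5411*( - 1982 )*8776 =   -  2^4*7^1*773^1*991^1 * 1097^1 = - 94119107152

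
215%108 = 107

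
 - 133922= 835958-969880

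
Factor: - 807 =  - 3^1*269^1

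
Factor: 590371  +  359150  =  949521 = 3^1*316507^1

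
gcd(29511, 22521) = 3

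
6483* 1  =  6483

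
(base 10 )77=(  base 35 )27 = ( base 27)2n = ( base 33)2B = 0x4D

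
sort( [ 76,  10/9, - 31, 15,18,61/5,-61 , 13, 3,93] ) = [ - 61,-31, 10/9, 3, 61/5, 13, 15,  18, 76, 93 ] 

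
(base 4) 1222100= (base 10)6800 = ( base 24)BJ8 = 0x1A90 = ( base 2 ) 1101010010000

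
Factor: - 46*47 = -2^1*23^1*47^1 = -  2162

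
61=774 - 713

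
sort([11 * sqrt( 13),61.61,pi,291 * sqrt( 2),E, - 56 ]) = [ - 56,  E, pi,11* sqrt (13),61.61, 291*sqrt( 2) ] 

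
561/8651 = 561/8651 = 0.06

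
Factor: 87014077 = 87014077^1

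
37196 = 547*68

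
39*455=17745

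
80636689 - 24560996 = 56075693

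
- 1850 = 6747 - 8597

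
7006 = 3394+3612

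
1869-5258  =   - 3389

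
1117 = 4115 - 2998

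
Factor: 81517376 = 2^6*29^1 * 167^1*263^1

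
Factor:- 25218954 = - 2^1*3^2*1401053^1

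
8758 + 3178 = 11936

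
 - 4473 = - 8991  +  4518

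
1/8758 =1/8758 = 0.00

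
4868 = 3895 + 973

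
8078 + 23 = 8101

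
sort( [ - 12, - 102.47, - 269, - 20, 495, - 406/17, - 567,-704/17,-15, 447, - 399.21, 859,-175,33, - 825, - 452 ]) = [ - 825, - 567,-452, - 399.21 ,-269, - 175, - 102.47, - 704/17 , - 406/17, - 20, - 15, - 12 , 33,447,495,  859]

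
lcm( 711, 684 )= 54036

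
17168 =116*148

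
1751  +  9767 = 11518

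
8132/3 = 8132/3 = 2710.67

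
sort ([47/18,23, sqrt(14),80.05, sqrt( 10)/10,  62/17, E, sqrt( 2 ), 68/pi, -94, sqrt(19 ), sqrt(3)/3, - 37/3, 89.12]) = [-94, - 37/3,sqrt( 10)/10, sqrt( 3 )/3,  sqrt ( 2 ),47/18,E, 62/17,sqrt (14), sqrt( 19),68/pi, 23, 80.05, 89.12] 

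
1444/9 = 160+4/9 = 160.44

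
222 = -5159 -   -  5381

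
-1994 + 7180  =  5186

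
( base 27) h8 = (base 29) g3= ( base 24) jb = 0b111010011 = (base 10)467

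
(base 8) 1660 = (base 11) 789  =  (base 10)944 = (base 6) 4212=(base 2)1110110000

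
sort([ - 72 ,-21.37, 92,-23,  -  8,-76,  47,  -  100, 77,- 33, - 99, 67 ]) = [- 100, - 99,  -  76 , - 72,  -  33,  -  23, - 21.37,-8, 47,67 , 77,92]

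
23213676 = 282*82318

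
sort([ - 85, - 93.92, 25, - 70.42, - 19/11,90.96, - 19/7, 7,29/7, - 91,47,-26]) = [ - 93.92, - 91,-85, - 70.42, - 26, - 19/7,-19/11,29/7,7,25,47 , 90.96]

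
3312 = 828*4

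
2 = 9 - 7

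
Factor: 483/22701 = 1/47 = 47^ ( -1)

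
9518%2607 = 1697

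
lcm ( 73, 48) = 3504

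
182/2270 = 91/1135 = 0.08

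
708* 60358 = 42733464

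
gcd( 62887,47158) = 1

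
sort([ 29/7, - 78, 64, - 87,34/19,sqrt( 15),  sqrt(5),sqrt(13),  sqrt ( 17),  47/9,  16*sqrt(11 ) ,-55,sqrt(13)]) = [  -  87, - 78, -55,34/19,sqrt (5),sqrt ( 13), sqrt (13 ),  sqrt ( 15 ), sqrt ( 17 ),29/7,  47/9,16*sqrt(11),64]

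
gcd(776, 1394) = 2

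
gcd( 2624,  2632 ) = 8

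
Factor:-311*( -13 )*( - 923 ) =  - 3731689 = - 13^2*71^1*311^1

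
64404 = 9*7156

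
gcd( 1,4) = 1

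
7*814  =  5698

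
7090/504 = 14 + 17/252 = 14.07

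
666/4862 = 333/2431= 0.14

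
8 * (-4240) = - 33920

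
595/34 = 35/2 = 17.50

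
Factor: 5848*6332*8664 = 320823899904 = 2^8*3^1*17^1*19^2*43^1 * 1583^1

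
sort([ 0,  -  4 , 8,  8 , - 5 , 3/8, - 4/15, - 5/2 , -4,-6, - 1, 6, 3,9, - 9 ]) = [ - 9, - 6, - 5, - 4, - 4, - 5/2,- 1, - 4/15,0, 3/8,3, 6,  8 , 8, 9 ]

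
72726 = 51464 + 21262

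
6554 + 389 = 6943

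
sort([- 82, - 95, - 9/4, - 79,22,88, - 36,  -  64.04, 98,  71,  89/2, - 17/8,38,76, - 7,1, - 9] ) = [-95,  -  82, - 79, - 64.04, - 36,-9,  -  7,-9/4, - 17/8, 1,22,38,89/2,71,76,88,98] 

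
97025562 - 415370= 96610192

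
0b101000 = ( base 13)31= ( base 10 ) 40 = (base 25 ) 1F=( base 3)1111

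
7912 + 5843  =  13755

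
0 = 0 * 88589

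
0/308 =0=0.00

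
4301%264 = 77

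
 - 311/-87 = 3 + 50/87 = 3.57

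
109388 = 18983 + 90405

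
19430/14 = 1387 + 6/7 = 1387.86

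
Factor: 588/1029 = 4/7 = 2^2 * 7^(-1 ) 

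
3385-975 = 2410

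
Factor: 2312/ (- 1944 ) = -289/243=-  3^( - 5)*17^2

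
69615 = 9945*7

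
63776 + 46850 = 110626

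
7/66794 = 1/9542 =0.00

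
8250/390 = 275/13 = 21.15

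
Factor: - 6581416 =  - 2^3*71^1*11587^1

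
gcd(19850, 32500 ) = 50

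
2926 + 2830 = 5756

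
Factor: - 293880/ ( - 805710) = 9796/26857 =2^2*31^1*79^1*107^(- 1)*251^( - 1 )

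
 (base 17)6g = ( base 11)A8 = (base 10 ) 118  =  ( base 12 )9A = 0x76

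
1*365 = 365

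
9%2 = 1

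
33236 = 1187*28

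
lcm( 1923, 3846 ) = 3846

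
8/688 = 1/86  =  0.01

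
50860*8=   406880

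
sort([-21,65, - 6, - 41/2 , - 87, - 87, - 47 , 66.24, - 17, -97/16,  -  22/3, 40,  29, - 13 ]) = [ - 87, - 87 ,  -  47 , - 21, - 41/2, - 17 , - 13,-22/3, - 97/16,  -  6,29, 40,  65,  66.24 ]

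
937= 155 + 782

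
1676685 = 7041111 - 5364426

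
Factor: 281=281^1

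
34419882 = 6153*5594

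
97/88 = 1 + 9/88 = 1.10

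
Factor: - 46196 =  - 2^2 * 11549^1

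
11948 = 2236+9712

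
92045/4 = 92045/4  =  23011.25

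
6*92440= 554640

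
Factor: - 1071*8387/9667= - 1283211/1381 = - 3^2*17^1*1381^( - 1 )*8387^1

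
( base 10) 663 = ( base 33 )K3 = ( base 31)LC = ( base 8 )1227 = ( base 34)jh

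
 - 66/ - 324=11/54 = 0.20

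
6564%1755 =1299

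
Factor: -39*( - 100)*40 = 156000 = 2^5*3^1*5^3*13^1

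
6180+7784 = 13964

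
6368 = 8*796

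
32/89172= 8/22293  =  0.00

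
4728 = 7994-3266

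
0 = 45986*0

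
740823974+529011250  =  1269835224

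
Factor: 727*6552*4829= 2^3*3^2*7^1*11^1*13^1*439^1 * 727^1 = 23001995016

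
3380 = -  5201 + 8581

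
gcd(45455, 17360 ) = 5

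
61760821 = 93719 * 659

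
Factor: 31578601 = 31578601^1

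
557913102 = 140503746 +417409356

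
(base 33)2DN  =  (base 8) 5106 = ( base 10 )2630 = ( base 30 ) 2RK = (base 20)6BA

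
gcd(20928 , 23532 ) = 12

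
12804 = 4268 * 3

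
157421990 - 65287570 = 92134420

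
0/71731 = 0 = 0.00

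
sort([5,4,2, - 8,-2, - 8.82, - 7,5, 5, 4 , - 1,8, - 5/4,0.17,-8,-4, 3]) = [-8.82, - 8, - 8, - 7, - 4, - 2, - 5/4 , - 1, 0.17 , 2, 3,4,4, 5,5, 5 , 8 ]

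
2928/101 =28 +100/101 = 28.99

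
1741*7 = 12187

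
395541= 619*639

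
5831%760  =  511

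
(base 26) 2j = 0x47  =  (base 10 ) 71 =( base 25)2l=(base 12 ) 5b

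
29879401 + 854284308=884163709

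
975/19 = 975/19 = 51.32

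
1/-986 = -1 + 985/986 = - 0.00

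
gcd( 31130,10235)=5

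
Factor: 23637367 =13^1*103^1*127^1*139^1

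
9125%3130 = 2865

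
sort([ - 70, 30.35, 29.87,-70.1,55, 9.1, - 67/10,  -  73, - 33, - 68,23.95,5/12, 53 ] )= [ - 73,- 70.1,  -  70, -68, - 33, - 67/10,5/12,9.1,23.95,29.87, 30.35,53,55 ]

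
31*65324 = 2025044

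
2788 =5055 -2267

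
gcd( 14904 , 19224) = 216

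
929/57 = 929/57 = 16.30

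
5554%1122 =1066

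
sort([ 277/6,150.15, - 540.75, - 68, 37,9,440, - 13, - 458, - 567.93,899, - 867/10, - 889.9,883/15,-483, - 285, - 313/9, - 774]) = [ - 889.9, - 774, - 567.93, - 540.75 , - 483, - 458, - 285,  -  867/10 , - 68, - 313/9 , - 13, 9,37,277/6, 883/15,150.15,440,899] 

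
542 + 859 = 1401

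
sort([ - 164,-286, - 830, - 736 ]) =[ - 830,-736, - 286, - 164]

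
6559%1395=979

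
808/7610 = 404/3805 = 0.11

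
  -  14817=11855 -26672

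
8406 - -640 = 9046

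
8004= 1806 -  - 6198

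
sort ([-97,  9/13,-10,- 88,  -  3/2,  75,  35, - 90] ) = [ - 97, - 90,-88,-10, - 3/2  ,  9/13, 35,  75 ] 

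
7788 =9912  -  2124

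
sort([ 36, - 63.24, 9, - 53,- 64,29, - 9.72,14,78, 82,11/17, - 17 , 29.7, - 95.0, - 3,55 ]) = [ - 95.0, - 64, - 63.24, - 53,  -  17, - 9.72, - 3, 11/17,9, 14,29, 29.7, 36,55,  78,82 ]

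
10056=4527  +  5529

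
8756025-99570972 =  - 90814947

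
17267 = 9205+8062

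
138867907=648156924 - 509289017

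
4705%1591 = 1523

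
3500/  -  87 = -41 + 67/87=- 40.23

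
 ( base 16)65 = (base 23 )49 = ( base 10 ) 101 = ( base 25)41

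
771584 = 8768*88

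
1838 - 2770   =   - 932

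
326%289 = 37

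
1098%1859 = 1098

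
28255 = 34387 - 6132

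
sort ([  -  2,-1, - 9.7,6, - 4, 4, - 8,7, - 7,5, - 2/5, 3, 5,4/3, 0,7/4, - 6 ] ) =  [ - 9.7, - 8,- 7 , - 6, - 4, - 2, - 1,-2/5,0,4/3,7/4,3,4,5, 5 , 6, 7 ]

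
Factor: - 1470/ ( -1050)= 7/5 = 5^( - 1 )*7^1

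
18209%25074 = 18209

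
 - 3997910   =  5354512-9352422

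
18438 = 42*439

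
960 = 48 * 20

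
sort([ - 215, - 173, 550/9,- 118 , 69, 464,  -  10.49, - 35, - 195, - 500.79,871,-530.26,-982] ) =[-982, - 530.26 , - 500.79, - 215, - 195,-173, - 118, - 35, - 10.49, 550/9,69, 464 , 871] 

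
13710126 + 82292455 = 96002581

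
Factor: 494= 2^1*13^1 * 19^1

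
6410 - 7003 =  -  593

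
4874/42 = 116 + 1/21 = 116.05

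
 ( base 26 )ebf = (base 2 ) 10011000100101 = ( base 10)9765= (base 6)113113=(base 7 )40320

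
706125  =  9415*75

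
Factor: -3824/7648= - 1/2 = - 2^(-1)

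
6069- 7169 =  - 1100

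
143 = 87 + 56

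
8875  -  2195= 6680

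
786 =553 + 233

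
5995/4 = 1498 + 3/4 = 1498.75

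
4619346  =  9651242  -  5031896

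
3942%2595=1347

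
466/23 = 20+6/23 = 20.26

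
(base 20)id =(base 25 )en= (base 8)565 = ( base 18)12d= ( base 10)373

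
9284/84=2321/21  =  110.52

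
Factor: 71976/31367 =2^3*3^1 * 7^ ( - 1)*2999^1*4481^( - 1 )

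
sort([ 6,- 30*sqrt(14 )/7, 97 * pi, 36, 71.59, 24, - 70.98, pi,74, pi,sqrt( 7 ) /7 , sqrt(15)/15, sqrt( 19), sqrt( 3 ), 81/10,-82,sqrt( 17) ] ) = [-82,  -  70.98,-30*sqrt(14)/7, sqrt (15 )/15, sqrt( 7)/7,sqrt(3), pi,pi,sqrt ( 17), sqrt( 19 ) , 6, 81/10, 24, 36,71.59, 74,  97 * pi]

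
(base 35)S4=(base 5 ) 12414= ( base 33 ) TR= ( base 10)984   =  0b1111011000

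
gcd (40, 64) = 8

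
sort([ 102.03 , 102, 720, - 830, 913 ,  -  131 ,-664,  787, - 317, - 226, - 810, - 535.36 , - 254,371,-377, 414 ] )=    [ - 830, - 810, - 664, - 535.36, - 377 , - 317, - 254,  -  226, - 131, 102, 102.03,371,  414 , 720,787,913 ]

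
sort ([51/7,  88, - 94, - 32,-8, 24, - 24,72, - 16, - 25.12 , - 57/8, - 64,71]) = [-94, - 64, - 32,- 25.12, - 24, - 16, - 8, - 57/8, 51/7,24,71,72,88] 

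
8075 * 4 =32300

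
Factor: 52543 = 52543^1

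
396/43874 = 198/21937 = 0.01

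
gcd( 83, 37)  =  1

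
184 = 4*46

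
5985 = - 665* ( -9 ) 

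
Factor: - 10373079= -3^1*293^1 * 11801^1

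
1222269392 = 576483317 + 645786075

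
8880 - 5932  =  2948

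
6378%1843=849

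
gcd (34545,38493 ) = 987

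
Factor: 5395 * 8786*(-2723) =- 2^1*5^1*7^1 *13^1*23^1*83^1 * 191^1*389^1 = -129071479810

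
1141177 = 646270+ 494907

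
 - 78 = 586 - 664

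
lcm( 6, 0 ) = 0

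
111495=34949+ 76546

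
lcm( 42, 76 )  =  1596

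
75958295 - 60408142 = 15550153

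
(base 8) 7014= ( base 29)480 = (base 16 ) e0c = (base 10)3596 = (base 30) 3TQ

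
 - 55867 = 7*( - 7981 )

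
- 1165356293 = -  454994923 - 710361370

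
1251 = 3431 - 2180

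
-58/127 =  - 1 + 69/127 = -0.46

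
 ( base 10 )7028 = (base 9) 10568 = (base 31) 79m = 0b1101101110100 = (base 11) 530a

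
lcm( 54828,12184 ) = 109656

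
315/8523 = 35/947=0.04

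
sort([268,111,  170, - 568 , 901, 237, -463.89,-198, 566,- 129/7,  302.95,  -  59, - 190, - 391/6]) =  [- 568,-463.89,  -  198, - 190, - 391/6,-59,  -  129/7,111,170, 237,268, 302.95,  566,  901]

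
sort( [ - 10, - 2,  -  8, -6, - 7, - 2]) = [ - 10, - 8 , - 7, - 6, - 2,  -  2 ] 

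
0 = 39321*0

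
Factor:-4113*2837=- 11668581 = -3^2*457^1*2837^1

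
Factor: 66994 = 2^1*19^1 * 41^1*43^1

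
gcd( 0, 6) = 6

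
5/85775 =1/17155 = 0.00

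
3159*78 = 246402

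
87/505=87/505 = 0.17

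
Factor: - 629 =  - 17^1*37^1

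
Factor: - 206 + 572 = 366= 2^1*3^1*61^1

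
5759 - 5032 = 727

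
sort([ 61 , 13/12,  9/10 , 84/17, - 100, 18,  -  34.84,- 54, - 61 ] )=[ - 100 ,-61 , - 54, - 34.84,  9/10 , 13/12,84/17,  18,61] 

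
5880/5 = 1176 = 1176.00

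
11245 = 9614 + 1631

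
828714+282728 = 1111442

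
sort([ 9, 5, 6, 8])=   [5, 6, 8, 9] 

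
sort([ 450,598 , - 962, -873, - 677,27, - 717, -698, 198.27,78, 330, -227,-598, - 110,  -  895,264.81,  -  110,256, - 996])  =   [ - 996, - 962, - 895, - 873, - 717, - 698, - 677,-598, - 227 ,-110, - 110, 27,  78,198.27,256,264.81,330,450, 598]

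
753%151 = 149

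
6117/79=77 + 34/79 = 77.43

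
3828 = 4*957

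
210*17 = 3570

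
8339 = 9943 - 1604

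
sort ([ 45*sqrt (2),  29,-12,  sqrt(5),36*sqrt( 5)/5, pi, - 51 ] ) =[ - 51,-12, sqrt(5 ), pi,  36* sqrt(5)/5,  29,45*sqrt (2 )]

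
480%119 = 4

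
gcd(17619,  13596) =3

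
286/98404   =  143/49202=0.00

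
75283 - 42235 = 33048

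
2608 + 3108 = 5716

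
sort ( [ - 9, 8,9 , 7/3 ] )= [-9 , 7/3 , 8,9] 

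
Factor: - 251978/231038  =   -361/331 = - 19^2*331^(  -  1) 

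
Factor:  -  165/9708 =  - 2^( - 2)*5^1*11^1 * 809^(  -  1) = - 55/3236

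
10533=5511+5022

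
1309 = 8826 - 7517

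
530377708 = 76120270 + 454257438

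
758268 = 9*84252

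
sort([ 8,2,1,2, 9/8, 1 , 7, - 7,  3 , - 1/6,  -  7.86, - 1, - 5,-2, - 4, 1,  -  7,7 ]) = [ - 7.86,-7, - 7, - 5, -4, - 2, - 1 ,-1/6,1, 1, 1,9/8,2, 2,3,  7, 7, 8 ] 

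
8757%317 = 198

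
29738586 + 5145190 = 34883776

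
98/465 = 98/465  =  0.21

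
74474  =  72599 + 1875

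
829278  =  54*15357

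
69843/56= 1247 + 11/56=1247.20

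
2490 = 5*498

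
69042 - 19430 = 49612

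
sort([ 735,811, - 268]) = [ - 268, 735, 811 ] 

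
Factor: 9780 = 2^2*3^1*5^1*163^1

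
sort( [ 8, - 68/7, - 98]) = [ - 98, - 68/7 , 8]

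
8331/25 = 8331/25 = 333.24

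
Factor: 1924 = 2^2*13^1*37^1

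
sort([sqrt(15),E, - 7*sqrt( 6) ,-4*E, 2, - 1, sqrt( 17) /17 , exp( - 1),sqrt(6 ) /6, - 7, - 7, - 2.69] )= [-7*sqrt(6 ), -4*E, - 7, - 7,- 2.69, - 1 , sqrt(17) /17, exp( - 1 ) , sqrt( 6 )/6,2,  E,sqrt( 15 )] 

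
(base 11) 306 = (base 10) 369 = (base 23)G1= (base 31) BS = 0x171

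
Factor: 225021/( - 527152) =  - 321/752 = - 2^(-4)*3^1*47^(-1)*107^1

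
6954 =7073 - 119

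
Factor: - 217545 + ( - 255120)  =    -  3^1 * 5^1*31511^1 = - 472665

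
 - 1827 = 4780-6607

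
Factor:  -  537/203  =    -  3^1*7^(- 1)*29^(-1) * 179^1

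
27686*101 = 2796286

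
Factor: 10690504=2^3*11^1  *41^1*2963^1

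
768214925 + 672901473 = 1441116398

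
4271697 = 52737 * 81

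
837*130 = 108810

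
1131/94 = 1131/94 = 12.03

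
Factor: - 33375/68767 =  - 3^1*5^3 * 89^1*68767^ ( - 1)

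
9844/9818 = 4922/4909 = 1.00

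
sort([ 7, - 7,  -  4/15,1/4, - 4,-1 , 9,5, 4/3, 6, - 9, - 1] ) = [-9, - 7, - 4,  -  1,-1,-4/15,1/4 , 4/3, 5, 6,7,9] 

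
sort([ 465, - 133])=[ - 133 , 465 ]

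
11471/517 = 11471/517 = 22.19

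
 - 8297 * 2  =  -16594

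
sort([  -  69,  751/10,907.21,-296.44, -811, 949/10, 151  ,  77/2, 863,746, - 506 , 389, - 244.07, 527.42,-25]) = [-811,-506 , - 296.44,-244.07,-69,  -  25,77/2, 751/10 , 949/10,151,389,527.42, 746,863, 907.21]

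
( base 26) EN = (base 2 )110000011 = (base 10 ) 387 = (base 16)183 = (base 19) 117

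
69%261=69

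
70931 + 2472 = 73403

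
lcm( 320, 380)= 6080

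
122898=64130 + 58768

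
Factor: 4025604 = 2^2 * 3^1*11^1*30497^1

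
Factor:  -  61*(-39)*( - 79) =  - 187941 = - 3^1*13^1*61^1*79^1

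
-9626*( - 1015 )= 9770390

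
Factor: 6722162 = 2^1*19^1 * 176899^1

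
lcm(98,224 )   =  1568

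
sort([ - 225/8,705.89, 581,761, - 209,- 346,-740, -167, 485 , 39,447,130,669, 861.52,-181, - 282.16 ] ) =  [  -  740, -346, - 282.16,-209, - 181 , - 167, - 225/8,39, 130,447, 485,581, 669, 705.89 , 761, 861.52 ] 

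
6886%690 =676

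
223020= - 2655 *(-84) 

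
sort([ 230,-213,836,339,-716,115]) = [ - 716,-213,115,230, 339,  836]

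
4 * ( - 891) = -3564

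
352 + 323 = 675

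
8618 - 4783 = 3835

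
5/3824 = 5/3824 = 0.00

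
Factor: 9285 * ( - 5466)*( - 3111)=157888880910= 2^1 * 3^3 * 5^1 * 17^1* 61^1*619^1*911^1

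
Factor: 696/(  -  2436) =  - 2^1*7^ (  -  1) = - 2/7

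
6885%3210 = 465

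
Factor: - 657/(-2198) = 2^(- 1) * 3^2*7^ ( - 1)*73^1*157^( - 1) 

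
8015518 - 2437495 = 5578023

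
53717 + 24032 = 77749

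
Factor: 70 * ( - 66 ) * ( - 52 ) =2^4*  3^1*5^1 * 7^1* 11^1*13^1= 240240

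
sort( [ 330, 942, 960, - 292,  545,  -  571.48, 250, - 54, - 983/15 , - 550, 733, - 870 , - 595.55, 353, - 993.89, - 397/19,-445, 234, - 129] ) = [ - 993.89, - 870,-595.55, - 571.48, -550, - 445,-292, - 129,- 983/15, - 54, - 397/19, 234,250,  330, 353, 545,733,942,  960]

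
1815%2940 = 1815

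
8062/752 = 4031/376  =  10.72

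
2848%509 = 303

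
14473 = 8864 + 5609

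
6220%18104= 6220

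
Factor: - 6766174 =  - 2^1 * 3383087^1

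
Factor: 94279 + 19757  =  114036 = 2^2*3^1*13^1 * 17^1*43^1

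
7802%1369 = 957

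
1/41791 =1/41791 =0.00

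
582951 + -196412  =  386539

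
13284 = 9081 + 4203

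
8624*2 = 17248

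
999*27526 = 27498474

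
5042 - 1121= 3921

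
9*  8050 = 72450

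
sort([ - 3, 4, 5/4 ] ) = [ - 3, 5/4 , 4] 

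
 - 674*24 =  - 16176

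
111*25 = 2775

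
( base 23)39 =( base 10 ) 78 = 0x4e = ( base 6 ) 210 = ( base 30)2i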